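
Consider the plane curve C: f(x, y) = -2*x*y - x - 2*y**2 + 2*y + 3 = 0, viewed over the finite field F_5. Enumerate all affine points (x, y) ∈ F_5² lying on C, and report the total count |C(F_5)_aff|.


Affine F_5-points: {(1, 1), (1, 4), (3, 0), (3, 3)}; count = 4.

For each of the 25 pairs (x, y) ∈ F_5², evaluate f(x, y) mod 5. Record the zeros.
  x = 0: [0↦3, 1↦3, 2↦4, 3↦1, 4↦4]  zeros at y ∈ ∅
  x = 1: [0↦2, 1↦0, 2↦4, 3↦4, 4↦0]  zeros at y ∈ {1, 4}
  x = 2: [0↦1, 1↦2, 2↦4, 3↦2, 4↦1]  zeros at y ∈ ∅
  x = 3: [0↦0, 1↦4, 2↦4, 3↦0, 4↦2]  zeros at y ∈ {0, 3}
  x = 4: [0↦4, 1↦1, 2↦4, 3↦3, 4↦3]  zeros at y ∈ ∅
Collecting zeros: affine points = {(1, 1), (1, 4), (3, 0), (3, 3)}.
Total count |C(F_5)_aff| = 4.


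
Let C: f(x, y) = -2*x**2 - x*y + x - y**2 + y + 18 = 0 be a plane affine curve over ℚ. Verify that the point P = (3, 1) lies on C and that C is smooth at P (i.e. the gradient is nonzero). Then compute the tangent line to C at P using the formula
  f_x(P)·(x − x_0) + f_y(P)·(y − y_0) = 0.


Tangent line at P: -12*x - 4*y + 40 = 0.

Step 1: f(3, 1) = 0, so P lies on C.
Step 2: partial derivatives
  f_x(x, y) = -4*x - y + 1, f_y(x, y) = -x - 2*y + 1.
  f_x(P) = -12, f_y(P) = -4 (gradient nonzero, so P is smooth).
Step 3: tangent line at P: -12·(x − 3) + -4·(y − 1) = 0.
Expanding: -12*x - 4*y + 40 = 0.


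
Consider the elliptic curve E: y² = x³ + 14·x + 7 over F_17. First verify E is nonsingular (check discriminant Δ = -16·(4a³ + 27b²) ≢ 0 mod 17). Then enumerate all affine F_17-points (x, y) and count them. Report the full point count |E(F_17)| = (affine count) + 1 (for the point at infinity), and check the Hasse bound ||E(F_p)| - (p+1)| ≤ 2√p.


Affine points = {(2, 3), (2, 14), (3, 5), (3, 12), (4, 5), (4, 12), (5, 7), (5, 10), (6, 1), (6, 16), (8, 6), (8, 11), (10, 5), (10, 12), (11, 8), (11, 9), (12, 4), (12, 13), (16, 3), (16, 14)}; affine count = 20; |E(F_17)| = 21.

Discriminant check: Δ ∝ 4a³ + 27b² = 4·14³ + 27·7² = 4·2744 + 27·49 ≡ 8 (mod 17). Nonzero ⇒ E is nonsingular.
For each x ∈ F_17, compute rhs = x³ + 14·x + 7 mod 17, then count y ∈ F_17 with y² ≡ rhs.
  x = 0: rhs = 7, matching y values: none (0 points).
  x = 1: rhs = 5, matching y values: none (0 points).
  x = 2: rhs = 9, matching y values: 3, 14 (2 points).
  x = 3: rhs = 8, matching y values: 5, 12 (2 points).
  x = 4: rhs = 8, matching y values: 5, 12 (2 points).
  x = 5: rhs = 15, matching y values: 7, 10 (2 points).
  x = 6: rhs = 1, matching y values: 1, 16 (2 points).
  x = 7: rhs = 6, matching y values: none (0 points).
  x = 8: rhs = 2, matching y values: 6, 11 (2 points).
  x = 9: rhs = 12, matching y values: none (0 points).
  x = 10: rhs = 8, matching y values: 5, 12 (2 points).
  x = 11: rhs = 13, matching y values: 8, 9 (2 points).
  x = 12: rhs = 16, matching y values: 4, 13 (2 points).
  x = 13: rhs = 6, matching y values: none (0 points).
  x = 14: rhs = 6, matching y values: none (0 points).
  x = 15: rhs = 5, matching y values: none (0 points).
  x = 16: rhs = 9, matching y values: 3, 14 (2 points).
Total affine count: 20.
Full point count |E(F_17)| = 20 + 1 = 21.
Hasse bound: |21 − (17+1)| = |3| = 3 ≤ 2√17 ≈ 8.2462 ✓.


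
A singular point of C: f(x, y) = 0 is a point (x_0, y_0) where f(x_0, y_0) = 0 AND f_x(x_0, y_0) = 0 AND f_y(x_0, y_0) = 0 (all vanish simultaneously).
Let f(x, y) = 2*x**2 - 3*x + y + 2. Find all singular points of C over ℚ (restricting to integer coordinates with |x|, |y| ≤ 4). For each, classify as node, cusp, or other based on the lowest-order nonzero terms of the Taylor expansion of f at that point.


No singular points in the scanned grid; C is smooth there.

Compute partial derivatives:
  f_x = 4*x - 3.
  f_y = 1.
f_y = 1 is a nonzero constant, so f_y never vanishes: no point (x, y) can satisfy f = f_x = f_y = 0. In particular no (x, y) ∈ {−4, ..., 4}² is singular; the curve is smooth.


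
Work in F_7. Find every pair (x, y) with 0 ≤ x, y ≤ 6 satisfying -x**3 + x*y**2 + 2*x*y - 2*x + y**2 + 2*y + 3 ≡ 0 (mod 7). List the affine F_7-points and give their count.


Affine F_7-points: {(1, 0), (1, 5), (2, 1), (2, 4), (5, 2), (5, 3)}; count = 6.

For each of the 49 pairs (x, y) ∈ F_7², evaluate f(x, y) mod 7. Record the zeros.
  x = 0: [0↦3, 1↦6, 2↦4, 3↦4, 4↦6, 5↦3, 6↦2]  zeros at y ∈ ∅
  x = 1: [0↦0, 1↦6, 2↦2, 3↦2, 4↦6, 5↦0, 6↦5]  zeros at y ∈ {0, 5}
  x = 2: [0↦5, 1↦0, 2↦1, 3↦1, 4↦0, 5↦5, 6↦2]  zeros at y ∈ {1, 4}
  x = 3: [0↦5, 1↦3, 2↦2, 3↦2, 4↦3, 5↦5, 6↦1]  zeros at y ∈ ∅
  x = 4: [0↦1, 1↦2, 2↦6, 3↦6, 4↦2, 5↦1, 6↦3]  zeros at y ∈ ∅
  x = 5: [0↦1, 1↦5, 2↦0, 3↦0, 4↦5, 5↦1, 6↦2]  zeros at y ∈ {2, 3}
  x = 6: [0↦6, 1↦6, 2↦6, 3↦6, 4↦6, 5↦6, 6↦6]  zeros at y ∈ ∅
Collecting zeros: affine points = {(1, 0), (1, 5), (2, 1), (2, 4), (5, 2), (5, 3)}.
Total count |C(F_7)_aff| = 6.


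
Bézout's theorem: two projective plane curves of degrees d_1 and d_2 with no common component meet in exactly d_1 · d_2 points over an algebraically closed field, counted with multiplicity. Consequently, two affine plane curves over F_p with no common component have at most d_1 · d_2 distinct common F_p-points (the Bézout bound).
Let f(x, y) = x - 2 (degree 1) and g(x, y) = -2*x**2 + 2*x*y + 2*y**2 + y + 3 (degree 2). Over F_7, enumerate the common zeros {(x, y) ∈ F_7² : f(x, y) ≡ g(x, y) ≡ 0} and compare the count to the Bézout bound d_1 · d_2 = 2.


Common zeros: {(2, 3), (2, 5)}; count = 2; Bézout bound = 2.

deg(f) = 1, deg(g) = 2, so Bézout bound = 2.
Scan x ∈ F_7. For each x, list the y ∈ F_7 with f(x, y) ≡ 0 and those with g(x, y) ≡ 0 (mod 7); the common zeros in that column are the intersection.
  x = 0: f ≡ 0 at y ∈ ∅; g ≡ 0 at y ∈ ∅; common: ∅.
  x = 1: f ≡ 0 at y ∈ ∅; g ≡ 0 at y ∈ {3, 6}; common: ∅.
  x = 2: f ≡ 0 at y ∈ {0, 1, 2, 3, 4, 5, 6}; g ≡ 0 at y ∈ {3, 5}; common: {3, 5}.
  x = 3: f ≡ 0 at y ∈ ∅; g ≡ 0 at y ∈ {2, 5}; common: ∅.
  x = 4: f ≡ 0 at y ∈ ∅; g ≡ 0 at y ∈ ∅; common: ∅.
  x = 5: f ≡ 0 at y ∈ ∅; g ≡ 0 at y ∈ {6}; common: ∅.
  x = 6: f ≡ 0 at y ∈ ∅; g ≡ 0 at y ∈ {2}; common: ∅.
Collecting: common zeros = {(2, 3), (2, 5)}, so the count is 2.
Comparison with the Bézout bound: 2 ≤ 2 = deg(f)·deg(g), as expected for curves with no common component (the bound is attained).


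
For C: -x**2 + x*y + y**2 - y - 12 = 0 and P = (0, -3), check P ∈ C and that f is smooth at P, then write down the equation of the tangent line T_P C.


Tangent line at P: -3*x - 7*y - 21 = 0.

Step 1: f(0, -3) = 0, so P lies on C.
Step 2: partial derivatives
  f_x(x, y) = -2*x + y, f_y(x, y) = x + 2*y - 1.
  f_x(P) = -3, f_y(P) = -7 (gradient nonzero, so P is smooth).
Step 3: tangent line at P: -3·(x − 0) + -7·(y − -3) = 0.
Expanding: -3*x - 7*y - 21 = 0.


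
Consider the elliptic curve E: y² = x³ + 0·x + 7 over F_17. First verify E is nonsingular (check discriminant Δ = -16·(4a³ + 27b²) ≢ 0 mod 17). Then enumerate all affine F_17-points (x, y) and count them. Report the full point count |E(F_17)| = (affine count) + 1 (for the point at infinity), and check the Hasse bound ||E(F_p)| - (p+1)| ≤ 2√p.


Affine points = {(1, 5), (1, 12), (2, 7), (2, 10), (3, 0), (5, 8), (5, 9), (6, 6), (6, 11), (8, 3), (8, 14), (10, 2), (10, 15), (12, 1), (12, 16), (15, 4), (15, 13)}; affine count = 17; |E(F_17)| = 18.

Discriminant check: Δ ∝ 4a³ + 27b² = 4·0³ + 27·7² = 4·0 + 27·49 ≡ 14 (mod 17). Nonzero ⇒ E is nonsingular.
For each x ∈ F_17, compute rhs = x³ + 0·x + 7 mod 17, then count y ∈ F_17 with y² ≡ rhs.
  x = 0: rhs = 7, matching y values: none (0 points).
  x = 1: rhs = 8, matching y values: 5, 12 (2 points).
  x = 2: rhs = 15, matching y values: 7, 10 (2 points).
  x = 3: rhs = 0, matching y values: 0 (1 points).
  x = 4: rhs = 3, matching y values: none (0 points).
  x = 5: rhs = 13, matching y values: 8, 9 (2 points).
  x = 6: rhs = 2, matching y values: 6, 11 (2 points).
  x = 7: rhs = 10, matching y values: none (0 points).
  x = 8: rhs = 9, matching y values: 3, 14 (2 points).
  x = 9: rhs = 5, matching y values: none (0 points).
  x = 10: rhs = 4, matching y values: 2, 15 (2 points).
  x = 11: rhs = 12, matching y values: none (0 points).
  x = 12: rhs = 1, matching y values: 1, 16 (2 points).
  x = 13: rhs = 11, matching y values: none (0 points).
  x = 14: rhs = 14, matching y values: none (0 points).
  x = 15: rhs = 16, matching y values: 4, 13 (2 points).
  x = 16: rhs = 6, matching y values: none (0 points).
Total affine count: 17.
Full point count |E(F_17)| = 17 + 1 = 18.
Hasse bound: |18 − (17+1)| = |0| = 0 ≤ 2√17 ≈ 8.2462 ✓.


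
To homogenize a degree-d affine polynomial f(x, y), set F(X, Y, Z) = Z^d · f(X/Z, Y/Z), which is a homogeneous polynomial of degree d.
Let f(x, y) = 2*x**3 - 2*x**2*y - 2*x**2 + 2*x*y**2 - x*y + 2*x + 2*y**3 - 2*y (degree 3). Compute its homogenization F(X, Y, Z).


F(X, Y, Z) = 2*X**3 - 2*X**2*Y - 2*X**2*Z + 2*X*Y**2 - X*Y*Z + 2*X*Z**2 + 2*Y**3 - 2*Y*Z**2

deg(f) = 3.
Substitute x = X/Z, y = Y/Z into f, then multiply by Z^3.
  monomial 2·x^3·y^0 ↦ 2·X^3·Y^0·Z^0.
  monomial -2·x^2·y^1 ↦ -2·X^2·Y^1·Z^0.
  monomial -2·x^2·y^0 ↦ -2·X^2·Y^0·Z^1.
  monomial 2·x^1·y^2 ↦ 2·X^1·Y^2·Z^0.
  monomial -1·x^1·y^1 ↦ -1·X^1·Y^1·Z^1.
  monomial 2·x^1·y^0 ↦ 2·X^1·Y^0·Z^2.
  monomial 2·x^0·y^3 ↦ 2·X^0·Y^3·Z^0.
  monomial -2·x^0·y^1 ↦ -2·X^0·Y^1·Z^2.
Collecting: F(X, Y, Z) = 2*X**3 - 2*X**2*Y - 2*X**2*Z + 2*X*Y**2 - X*Y*Z + 2*X*Z**2 + 2*Y**3 - 2*Y*Z**2.


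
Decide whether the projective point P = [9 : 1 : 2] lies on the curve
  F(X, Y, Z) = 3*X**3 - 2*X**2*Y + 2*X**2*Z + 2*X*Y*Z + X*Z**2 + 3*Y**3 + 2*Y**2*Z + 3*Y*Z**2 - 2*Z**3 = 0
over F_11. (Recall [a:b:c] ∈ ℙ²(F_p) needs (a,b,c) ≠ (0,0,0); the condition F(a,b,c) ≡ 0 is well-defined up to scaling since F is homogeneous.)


F(9,1,2) ≡ 4 (mod 11); P is NOT on the curve.

Evaluate F(9, 1, 2) term-by-term (mod 11).
  3*X**3 ↦ 3·729·1·1 = 2187
  -2*X**2*Y ↦ -2·81·1·1 = -162
  2*X**2*Z ↦ 2·81·1·2 = 324
  2*X*Y*Z ↦ 2·9·1·2 = 36
  X*Z**2 ↦ 1·9·1·4 = 36
  3*Y**3 ↦ 3·1·1·1 = 3
  2*Y**2*Z ↦ 2·1·1·2 = 4
  3*Y*Z**2 ↦ 3·1·1·4 = 12
  -2*Z**3 ↦ -2·1·1·8 = -16
Sum: F(9, 1, 2) = (2187) + (-162) + (324) + (36) + (36) + (3) + (4) + (12) + (-16) = 2424.
Reducing mod 11: 2424 ≡ 4 (mod 11).
Since F(a, b, c) ≡ 4 ≠ 0 (mod 11), P does NOT lie on the curve.


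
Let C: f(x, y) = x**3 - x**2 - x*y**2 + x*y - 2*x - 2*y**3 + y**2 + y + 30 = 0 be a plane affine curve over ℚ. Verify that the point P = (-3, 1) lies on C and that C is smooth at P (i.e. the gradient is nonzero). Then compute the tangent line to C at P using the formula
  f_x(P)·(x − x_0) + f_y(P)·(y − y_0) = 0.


Tangent line at P: 31*x + 93 = 0.

Step 1: f(-3, 1) = 0, so P lies on C.
Step 2: partial derivatives
  f_x(x, y) = 3*x**2 - 2*x - y**2 + y - 2, f_y(x, y) = -2*x*y + x - 6*y**2 + 2*y + 1.
  f_x(P) = 31, f_y(P) = 0 (gradient nonzero, so P is smooth).
Step 3: tangent line at P: 31·(x − -3) + 0·(y − 1) = 0.
Expanding: 31*x + 93 = 0.


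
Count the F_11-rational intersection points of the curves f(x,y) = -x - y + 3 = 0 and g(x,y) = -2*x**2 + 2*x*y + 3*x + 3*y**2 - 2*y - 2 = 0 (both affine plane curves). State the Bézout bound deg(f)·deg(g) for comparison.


Common zeros: {(1, 2), (3, 0)}; count = 2; Bézout bound = 2.

deg(f) = 1, deg(g) = 2, so Bézout bound = 2.
Scan x ∈ F_11. For each x, list the y ∈ F_11 with f(x, y) ≡ 0 and those with g(x, y) ≡ 0 (mod 11); the common zeros in that column are the intersection.
  x = 0: f ≡ 0 at y ∈ {3}; g ≡ 0 at y ∈ ∅; common: ∅.
  x = 1: f ≡ 0 at y ∈ {2}; g ≡ 0 at y ∈ {2, 9}; common: {2}.
  x = 2: f ≡ 0 at y ∈ {1}; g ≡ 0 at y ∈ ∅; common: ∅.
  x = 3: f ≡ 0 at y ∈ {0}; g ≡ 0 at y ∈ {0, 6}; common: {0}.
  x = 4: f ≡ 0 at y ∈ {10}; g ≡ 0 at y ∈ {0, 9}; common: ∅.
  x = 5: f ≡ 0 at y ∈ {9}; g ≡ 0 at y ∈ ∅; common: ∅.
  x = 6: f ≡ 0 at y ∈ {8}; g ≡ 0 at y ∈ ∅; common: ∅.
  x = 7: f ≡ 0 at y ∈ {7}; g ≡ 0 at y ∈ {8, 10}; common: ∅.
  x = 8: f ≡ 0 at y ∈ {6}; g ≡ 0 at y ∈ {2, 8}; common: ∅.
  x = 9: f ≡ 0 at y ∈ {5}; g ≡ 0 at y ∈ ∅; common: ∅.
  x = 10: f ≡ 0 at y ∈ {4}; g ≡ 0 at y ∈ {6, 10}; common: ∅.
Collecting: common zeros = {(1, 2), (3, 0)}, so the count is 2.
Comparison with the Bézout bound: 2 ≤ 2 = deg(f)·deg(g), as expected for curves with no common component (the bound is attained).


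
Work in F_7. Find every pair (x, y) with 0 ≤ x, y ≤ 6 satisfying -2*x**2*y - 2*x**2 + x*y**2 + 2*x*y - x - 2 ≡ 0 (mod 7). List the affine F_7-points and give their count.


Affine F_7-points: {(2, 1), (3, 2), (4, 2), (4, 4), (6, 4), (6, 6)}; count = 6.

For each of the 49 pairs (x, y) ∈ F_7², evaluate f(x, y) mod 7. Record the zeros.
  x = 0: [0↦5, 1↦5, 2↦5, 3↦5, 4↦5, 5↦5, 6↦5]  zeros at y ∈ ∅
  x = 1: [0↦2, 1↦3, 2↦6, 3↦4, 4↦4, 5↦6, 6↦3]  zeros at y ∈ ∅
  x = 2: [0↦2, 1↦0, 2↦2, 3↦1, 4↦4, 5↦4, 6↦1]  zeros at y ∈ {1}
  x = 3: [0↦5, 1↦3, 2↦0, 3↦3, 4↦5, 5↦6, 6↦6]  zeros at y ∈ {2}
  x = 4: [0↦4, 1↦5, 2↦0, 3↦3, 4↦0, 5↦5, 6↦4]  zeros at y ∈ {2, 4}
  x = 5: [0↦6, 1↦6, 2↦2, 3↦1, 4↦3, 5↦1, 6↦2]  zeros at y ∈ ∅
  x = 6: [0↦4, 1↦6, 2↦6, 3↦4, 4↦0, 5↦1, 6↦0]  zeros at y ∈ {4, 6}
Collecting zeros: affine points = {(2, 1), (3, 2), (4, 2), (4, 4), (6, 4), (6, 6)}.
Total count |C(F_7)_aff| = 6.


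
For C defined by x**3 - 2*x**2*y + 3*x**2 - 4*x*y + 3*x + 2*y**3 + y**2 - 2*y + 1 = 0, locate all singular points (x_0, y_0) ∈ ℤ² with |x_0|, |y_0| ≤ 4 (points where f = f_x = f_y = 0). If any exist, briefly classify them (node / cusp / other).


Singular points: {(-1, 0)}; classification: cusp.

Compute partial derivatives:
  f_x = 3*x**2 - 4*x*y + 6*x - 4*y + 3.
  f_y = -2*x**2 - 4*x + 6*y**2 + 2*y - 2.
Scan x_0 ∈ {−4, ..., 4}. For each x_0, f_y(x_0, y) is a polynomial in y; find its integer roots y ∈ {−4, ..., 4}, then test f_x and f at those candidates.
  x = -4: f_y(-4, y) = 6*y**2 + 2*y - 18; no integer root y with |y| ≤ 4.
  x = -3: f_y(-3, y) = 6*y**2 + 2*y - 8; vanishes at y ∈ {1}. (-3, 1): f_x = 20 ≠ 0.
  x = -2: f_y(-2, y) = 6*y**2 + 2*y - 2; no integer root y with |y| ≤ 4.
  x = -1: f_y(-1, y) = 6*y**2 + 2*y; vanishes at y ∈ {0}. (-1, 0): f_x = 0, f = 0 — SINGULAR.
  x = 0: f_y(0, y) = 6*y**2 + 2*y - 2; no integer root y with |y| ≤ 4.
  x = 1: f_y(1, y) = 6*y**2 + 2*y - 8; vanishes at y ∈ {1}. (1, 1): f_x = 4 ≠ 0.
  x = 2: f_y(2, y) = 6*y**2 + 2*y - 18; no integer root y with |y| ≤ 4.
  x = 3: f_y(3, y) = 6*y**2 + 2*y - 32; no integer root y with |y| ≤ 4.
  x = 4: f_y(4, y) = 6*y**2 + 2*y - 50; no integer root y with |y| ≤ 4.
Only singular point on the grid: (-1, 0).
Classify: substitute x = -1 + u, y = 0 + v and expand: f = u**3 - 2*u**2*v + 2*v**3 + v**2.
No constant or linear terms (consistent with a singular point). Quadratic part: v**2. Cubic part: u**3 - 2*u**2*v + 2*v**3.
The quadratic part v**2 is a perfect square, so there is a single (double) tangent line v = 0, i.e. y = 0. Restricting the cubic part to that line (v = 0) leaves u**3 ≠ 0, so f is not divisible by v and the branch is v² ≈ -u**3 to lowest order — this is a cusp.
Classification: cusp.


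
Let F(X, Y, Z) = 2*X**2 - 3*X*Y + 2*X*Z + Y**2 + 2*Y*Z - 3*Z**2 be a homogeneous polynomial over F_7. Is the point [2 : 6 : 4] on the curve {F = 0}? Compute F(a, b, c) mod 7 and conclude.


F(2,6,4) ≡ 3 (mod 7); P is NOT on the curve.

Evaluate F(2, 6, 4) term-by-term (mod 7).
  2*X**2 ↦ 2·4·1·1 = 8
  -3*X*Y ↦ -3·2·6·1 = -36
  2*X*Z ↦ 2·2·1·4 = 16
  Y**2 ↦ 1·1·36·1 = 36
  2*Y*Z ↦ 2·1·6·4 = 48
  -3*Z**2 ↦ -3·1·1·16 = -48
Sum: F(2, 6, 4) = (8) + (-36) + (16) + (36) + (48) + (-48) = 24.
Reducing mod 7: 24 ≡ 3 (mod 7).
Since F(a, b, c) ≡ 3 ≠ 0 (mod 7), P does NOT lie on the curve.


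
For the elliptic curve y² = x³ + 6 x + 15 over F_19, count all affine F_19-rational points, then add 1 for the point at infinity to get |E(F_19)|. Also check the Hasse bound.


Affine points = {(2, 4), (2, 15), (6, 1), (6, 18), (7, 1), (7, 18), (8, 9), (8, 10), (9, 0), (10, 7), (10, 12), (11, 5), (11, 14)}; affine count = 13; |E(F_19)| = 14.

Discriminant check: Δ ∝ 4a³ + 27b² = 4·6³ + 27·15² = 4·216 + 27·225 ≡ 4 (mod 19). Nonzero ⇒ E is nonsingular.
For each x ∈ F_19, compute rhs = x³ + 6·x + 15 mod 19, then count y ∈ F_19 with y² ≡ rhs.
  x = 0: rhs = 15, matching y values: none (0 points).
  x = 1: rhs = 3, matching y values: none (0 points).
  x = 2: rhs = 16, matching y values: 4, 15 (2 points).
  x = 3: rhs = 3, matching y values: none (0 points).
  x = 4: rhs = 8, matching y values: none (0 points).
  x = 5: rhs = 18, matching y values: none (0 points).
  x = 6: rhs = 1, matching y values: 1, 18 (2 points).
  x = 7: rhs = 1, matching y values: 1, 18 (2 points).
  x = 8: rhs = 5, matching y values: 9, 10 (2 points).
  x = 9: rhs = 0, matching y values: 0 (1 points).
  x = 10: rhs = 11, matching y values: 7, 12 (2 points).
  x = 11: rhs = 6, matching y values: 5, 14 (2 points).
  x = 12: rhs = 10, matching y values: none (0 points).
  x = 13: rhs = 10, matching y values: none (0 points).
  x = 14: rhs = 12, matching y values: none (0 points).
  x = 15: rhs = 3, matching y values: none (0 points).
  x = 16: rhs = 8, matching y values: none (0 points).
  x = 17: rhs = 14, matching y values: none (0 points).
  x = 18: rhs = 8, matching y values: none (0 points).
Total affine count: 13.
Full point count |E(F_19)| = 13 + 1 = 14.
Hasse bound: |14 − (19+1)| = |-6| = 6 ≤ 2√19 ≈ 8.7178 ✓.


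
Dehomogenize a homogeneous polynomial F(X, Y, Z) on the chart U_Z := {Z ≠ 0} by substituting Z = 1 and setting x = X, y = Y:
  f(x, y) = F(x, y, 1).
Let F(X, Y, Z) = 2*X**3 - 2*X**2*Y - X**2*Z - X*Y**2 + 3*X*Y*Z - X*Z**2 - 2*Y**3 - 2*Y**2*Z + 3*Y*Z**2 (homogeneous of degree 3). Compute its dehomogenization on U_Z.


f(x, y) = 2*x**3 - 2*x**2*y - x**2 - x*y**2 + 3*x*y - x - 2*y**3 - 2*y**2 + 3*y

On U_Z we set Z = 1. Each monomial c·X^i·Y^j·Z^k in F becomes c·x^i·y^j·1^k = c·x^i·y^j.
Substituting Z = 1: F(X, Y, 1) = 2*x**3 - 2*x**2*y - x**2 - x*y**2 + 3*x*y - x - 2*y**3 - 2*y**2 + 3*y.
Note: deg(f) ≤ deg(F) = 3; strict inequality happens when F is divisible by Z (lost terms).


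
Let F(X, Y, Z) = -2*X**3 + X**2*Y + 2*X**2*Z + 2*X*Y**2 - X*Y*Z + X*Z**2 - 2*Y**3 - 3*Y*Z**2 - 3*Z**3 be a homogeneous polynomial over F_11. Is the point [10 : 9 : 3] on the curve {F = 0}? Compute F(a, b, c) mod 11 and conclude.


F(10,9,3) ≡ 5 (mod 11); P is NOT on the curve.

Evaluate F(10, 9, 3) term-by-term (mod 11).
  -2*X**3 ↦ -2·1000·1·1 = -2000
  X**2*Y ↦ 1·100·9·1 = 900
  2*X**2*Z ↦ 2·100·1·3 = 600
  2*X*Y**2 ↦ 2·10·81·1 = 1620
  -X*Y*Z ↦ -1·10·9·3 = -270
  X*Z**2 ↦ 1·10·1·9 = 90
  -2*Y**3 ↦ -2·1·729·1 = -1458
  -3*Y*Z**2 ↦ -3·1·9·9 = -243
  -3*Z**3 ↦ -3·1·1·27 = -81
Sum: F(10, 9, 3) = (-2000) + (900) + (600) + (1620) + (-270) + (90) + (-1458) + (-243) + (-81) = -842.
Reducing mod 11: -842 ≡ 5 (mod 11).
Since F(a, b, c) ≡ 5 ≠ 0 (mod 11), P does NOT lie on the curve.


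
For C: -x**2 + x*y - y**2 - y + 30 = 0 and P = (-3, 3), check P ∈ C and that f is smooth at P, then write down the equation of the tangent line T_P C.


Tangent line at P: 9*x - 10*y + 57 = 0.

Step 1: f(-3, 3) = 0, so P lies on C.
Step 2: partial derivatives
  f_x(x, y) = -2*x + y, f_y(x, y) = x - 2*y - 1.
  f_x(P) = 9, f_y(P) = -10 (gradient nonzero, so P is smooth).
Step 3: tangent line at P: 9·(x − -3) + -10·(y − 3) = 0.
Expanding: 9*x - 10*y + 57 = 0.


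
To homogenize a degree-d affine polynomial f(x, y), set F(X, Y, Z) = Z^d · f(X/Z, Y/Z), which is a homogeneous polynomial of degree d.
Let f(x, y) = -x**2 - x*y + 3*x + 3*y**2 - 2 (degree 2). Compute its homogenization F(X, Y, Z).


F(X, Y, Z) = -X**2 - X*Y + 3*X*Z + 3*Y**2 - 2*Z**2

deg(f) = 2.
Substitute x = X/Z, y = Y/Z into f, then multiply by Z^2.
  monomial -1·x^2·y^0 ↦ -1·X^2·Y^0·Z^0.
  monomial -1·x^1·y^1 ↦ -1·X^1·Y^1·Z^0.
  monomial 3·x^1·y^0 ↦ 3·X^1·Y^0·Z^1.
  monomial 3·x^0·y^2 ↦ 3·X^0·Y^2·Z^0.
  monomial -2·x^0·y^0 ↦ -2·X^0·Y^0·Z^2.
Collecting: F(X, Y, Z) = -X**2 - X*Y + 3*X*Z + 3*Y**2 - 2*Z**2.


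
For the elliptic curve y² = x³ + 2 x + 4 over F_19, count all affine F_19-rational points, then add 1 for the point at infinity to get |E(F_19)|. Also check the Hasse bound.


Affine points = {(0, 2), (0, 17), (1, 8), (1, 11), (2, 4), (2, 15), (4, 0), (5, 5), (5, 14), (6, 2), (6, 17), (7, 0), (8, 0), (10, 6), (10, 13), (13, 2), (13, 17), (16, 3), (16, 16), (17, 7), (17, 12), (18, 1), (18, 18)}; affine count = 23; |E(F_19)| = 24.

Discriminant check: Δ ∝ 4a³ + 27b² = 4·2³ + 27·4² = 4·8 + 27·16 ≡ 8 (mod 19). Nonzero ⇒ E is nonsingular.
For each x ∈ F_19, compute rhs = x³ + 2·x + 4 mod 19, then count y ∈ F_19 with y² ≡ rhs.
  x = 0: rhs = 4, matching y values: 2, 17 (2 points).
  x = 1: rhs = 7, matching y values: 8, 11 (2 points).
  x = 2: rhs = 16, matching y values: 4, 15 (2 points).
  x = 3: rhs = 18, matching y values: none (0 points).
  x = 4: rhs = 0, matching y values: 0 (1 points).
  x = 5: rhs = 6, matching y values: 5, 14 (2 points).
  x = 6: rhs = 4, matching y values: 2, 17 (2 points).
  x = 7: rhs = 0, matching y values: 0 (1 points).
  x = 8: rhs = 0, matching y values: 0 (1 points).
  x = 9: rhs = 10, matching y values: none (0 points).
  x = 10: rhs = 17, matching y values: 6, 13 (2 points).
  x = 11: rhs = 8, matching y values: none (0 points).
  x = 12: rhs = 8, matching y values: none (0 points).
  x = 13: rhs = 4, matching y values: 2, 17 (2 points).
  x = 14: rhs = 2, matching y values: none (0 points).
  x = 15: rhs = 8, matching y values: none (0 points).
  x = 16: rhs = 9, matching y values: 3, 16 (2 points).
  x = 17: rhs = 11, matching y values: 7, 12 (2 points).
  x = 18: rhs = 1, matching y values: 1, 18 (2 points).
Total affine count: 23.
Full point count |E(F_19)| = 23 + 1 = 24.
Hasse bound: |24 − (19+1)| = |4| = 4 ≤ 2√19 ≈ 8.7178 ✓.


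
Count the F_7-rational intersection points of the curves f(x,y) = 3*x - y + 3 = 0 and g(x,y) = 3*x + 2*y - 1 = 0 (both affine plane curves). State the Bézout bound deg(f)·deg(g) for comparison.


Common zeros: {(1, 6)}; count = 1; Bézout bound = 1.

deg(f) = 1, deg(g) = 1, so Bézout bound = 1.
Scan x ∈ F_7. For each x, list the y ∈ F_7 with f(x, y) ≡ 0 and those with g(x, y) ≡ 0 (mod 7); the common zeros in that column are the intersection.
  x = 0: f ≡ 0 at y ∈ {3}; g ≡ 0 at y ∈ {4}; common: ∅.
  x = 1: f ≡ 0 at y ∈ {6}; g ≡ 0 at y ∈ {6}; common: {6}.
  x = 2: f ≡ 0 at y ∈ {2}; g ≡ 0 at y ∈ {1}; common: ∅.
  x = 3: f ≡ 0 at y ∈ {5}; g ≡ 0 at y ∈ {3}; common: ∅.
  x = 4: f ≡ 0 at y ∈ {1}; g ≡ 0 at y ∈ {5}; common: ∅.
  x = 5: f ≡ 0 at y ∈ {4}; g ≡ 0 at y ∈ {0}; common: ∅.
  x = 6: f ≡ 0 at y ∈ {0}; g ≡ 0 at y ∈ {2}; common: ∅.
Collecting: common zeros = {(1, 6)}, so the count is 1.
Comparison with the Bézout bound: 1 ≤ 1 = deg(f)·deg(g), as expected for curves with no common component (the bound is attained).


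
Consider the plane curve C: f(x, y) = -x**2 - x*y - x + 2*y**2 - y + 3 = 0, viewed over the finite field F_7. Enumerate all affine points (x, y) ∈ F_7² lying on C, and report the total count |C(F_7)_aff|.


Affine F_7-points: {(3, 4), (3, 5), (4, 3), (5, 5), (6, 3), (6, 4)}; count = 6.

For each of the 49 pairs (x, y) ∈ F_7², evaluate f(x, y) mod 7. Record the zeros.
  x = 0: [0↦3, 1↦4, 2↦2, 3↦4, 4↦3, 5↦6, 6↦6]  zeros at y ∈ ∅
  x = 1: [0↦1, 1↦1, 2↦5, 3↦6, 4↦4, 5↦6, 6↦5]  zeros at y ∈ ∅
  x = 2: [0↦4, 1↦3, 2↦6, 3↦6, 4↦3, 5↦4, 6↦2]  zeros at y ∈ ∅
  x = 3: [0↦5, 1↦3, 2↦5, 3↦4, 4↦0, 5↦0, 6↦4]  zeros at y ∈ {4, 5}
  x = 4: [0↦4, 1↦1, 2↦2, 3↦0, 4↦2, 5↦1, 6↦4]  zeros at y ∈ {3}
  x = 5: [0↦1, 1↦4, 2↦4, 3↦1, 4↦2, 5↦0, 6↦2]  zeros at y ∈ {5}
  x = 6: [0↦3, 1↦5, 2↦4, 3↦0, 4↦0, 5↦4, 6↦5]  zeros at y ∈ {3, 4}
Collecting zeros: affine points = {(3, 4), (3, 5), (4, 3), (5, 5), (6, 3), (6, 4)}.
Total count |C(F_7)_aff| = 6.


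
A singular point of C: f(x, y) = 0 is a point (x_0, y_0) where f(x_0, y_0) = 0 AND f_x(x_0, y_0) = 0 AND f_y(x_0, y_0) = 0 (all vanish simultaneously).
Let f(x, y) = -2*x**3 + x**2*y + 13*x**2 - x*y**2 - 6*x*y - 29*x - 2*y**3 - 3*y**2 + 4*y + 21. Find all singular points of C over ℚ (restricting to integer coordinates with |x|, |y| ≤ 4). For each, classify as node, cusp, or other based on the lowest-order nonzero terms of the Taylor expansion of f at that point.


Singular points: {(2, -1)}; classification: cusp.

Compute partial derivatives:
  f_x = -6*x**2 + 2*x*y + 26*x - y**2 - 6*y - 29.
  f_y = x**2 - 2*x*y - 6*x - 6*y**2 - 6*y + 4.
Scan x_0 ∈ {−4, ..., 4}. For each x_0, f_y(x_0, y) is a polynomial in y; find its integer roots y ∈ {−4, ..., 4}, then test f_x and f at those candidates.
  x = -4: f_y(-4, y) = -6*y**2 + 2*y + 44; no integer root y with |y| ≤ 4.
  x = -3: f_y(-3, y) = 31 - 6*y**2; no integer root y with |y| ≤ 4.
  x = -2: f_y(-2, y) = -6*y**2 - 2*y + 20; vanishes at y ∈ {-2}. (-2, -2): f_x = -89 ≠ 0.
  x = -1: f_y(-1, y) = -6*y**2 - 4*y + 11; no integer root y with |y| ≤ 4.
  x = 0: f_y(0, y) = -6*y**2 - 6*y + 4; no integer root y with |y| ≤ 4.
  x = 1: f_y(1, y) = -6*y**2 - 8*y - 1; no integer root y with |y| ≤ 4.
  x = 2: f_y(2, y) = -6*y**2 - 10*y - 4; vanishes at y ∈ {-1}. (2, -1): f_x = 0, f = 0 — SINGULAR.
  x = 3: f_y(3, y) = -6*y**2 - 12*y - 5; no integer root y with |y| ≤ 4.
  x = 4: f_y(4, y) = -6*y**2 - 14*y - 4; vanishes at y ∈ {-2}. (4, -2): f_x = -29 ≠ 0.
Only singular point on the grid: (2, -1).
Classify: substitute x = 2 + u, y = -1 + v and expand: f = -2*u**3 + u**2*v - u*v**2 - 2*v**3 + v**2.
No constant or linear terms (consistent with a singular point). Quadratic part: v**2. Cubic part: -2*u**3 + u**2*v - u*v**2 - 2*v**3.
The quadratic part v**2 is a perfect square, so there is a single (double) tangent line v = 0, i.e. y = -1. Restricting the cubic part to that line (v = 0) leaves -2*u**3 ≠ 0, so f is not divisible by v and the branch is v² ≈ 2*u**3 to lowest order — this is a cusp.
Classification: cusp.


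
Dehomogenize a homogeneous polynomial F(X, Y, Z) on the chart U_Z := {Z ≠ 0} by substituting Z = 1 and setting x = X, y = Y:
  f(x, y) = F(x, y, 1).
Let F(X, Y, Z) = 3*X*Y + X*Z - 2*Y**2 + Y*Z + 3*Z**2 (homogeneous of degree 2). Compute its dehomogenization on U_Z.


f(x, y) = 3*x*y + x - 2*y**2 + y + 3

On U_Z we set Z = 1. Each monomial c·X^i·Y^j·Z^k in F becomes c·x^i·y^j·1^k = c·x^i·y^j.
Substituting Z = 1: F(X, Y, 1) = 3*x*y + x - 2*y**2 + y + 3.
Note: deg(f) ≤ deg(F) = 2; strict inequality happens when F is divisible by Z (lost terms).


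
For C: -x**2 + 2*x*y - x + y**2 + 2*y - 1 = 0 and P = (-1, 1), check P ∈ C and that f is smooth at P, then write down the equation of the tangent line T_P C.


Tangent line at P: 3*x + 2*y + 1 = 0.

Step 1: f(-1, 1) = 0, so P lies on C.
Step 2: partial derivatives
  f_x(x, y) = -2*x + 2*y - 1, f_y(x, y) = 2*x + 2*y + 2.
  f_x(P) = 3, f_y(P) = 2 (gradient nonzero, so P is smooth).
Step 3: tangent line at P: 3·(x − -1) + 2·(y − 1) = 0.
Expanding: 3*x + 2*y + 1 = 0.


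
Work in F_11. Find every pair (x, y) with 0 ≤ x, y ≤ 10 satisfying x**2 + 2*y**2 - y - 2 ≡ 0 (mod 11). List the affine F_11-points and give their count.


Affine F_11-points: {(1, 1), (1, 5), (3, 3), (5, 8), (5, 9), (6, 8), (6, 9), (8, 3), (10, 1), (10, 5)}; count = 10.

For each of the 121 pairs (x, y) ∈ F_11², evaluate f(x, y) mod 11. Record the zeros.
  x = 0: [0↦9, 1↦10, 2↦4, 3↦2, 4↦4, 5↦10, 6↦9, 7↦1, 8↦8, 9↦8, 10↦1]  zeros at y ∈ ∅
  x = 1: [0↦10, 1↦0, 2↦5, 3↦3, 4↦5, 5↦0, 6↦10, 7↦2, 8↦9, 9↦9, 10↦2]  zeros at y ∈ {1, 5}
  x = 2: [0↦2, 1↦3, 2↦8, 3↦6, 4↦8, 5↦3, 6↦2, 7↦5, 8↦1, 9↦1, 10↦5]  zeros at y ∈ ∅
  x = 3: [0↦7, 1↦8, 2↦2, 3↦0, 4↦2, 5↦8, 6↦7, 7↦10, 8↦6, 9↦6, 10↦10]  zeros at y ∈ {3}
  x = 4: [0↦3, 1↦4, 2↦9, 3↦7, 4↦9, 5↦4, 6↦3, 7↦6, 8↦2, 9↦2, 10↦6]  zeros at y ∈ ∅
  x = 5: [0↦1, 1↦2, 2↦7, 3↦5, 4↦7, 5↦2, 6↦1, 7↦4, 8↦0, 9↦0, 10↦4]  zeros at y ∈ {8, 9}
  x = 6: [0↦1, 1↦2, 2↦7, 3↦5, 4↦7, 5↦2, 6↦1, 7↦4, 8↦0, 9↦0, 10↦4]  zeros at y ∈ {8, 9}
  x = 7: [0↦3, 1↦4, 2↦9, 3↦7, 4↦9, 5↦4, 6↦3, 7↦6, 8↦2, 9↦2, 10↦6]  zeros at y ∈ ∅
  x = 8: [0↦7, 1↦8, 2↦2, 3↦0, 4↦2, 5↦8, 6↦7, 7↦10, 8↦6, 9↦6, 10↦10]  zeros at y ∈ {3}
  x = 9: [0↦2, 1↦3, 2↦8, 3↦6, 4↦8, 5↦3, 6↦2, 7↦5, 8↦1, 9↦1, 10↦5]  zeros at y ∈ ∅
  x = 10: [0↦10, 1↦0, 2↦5, 3↦3, 4↦5, 5↦0, 6↦10, 7↦2, 8↦9, 9↦9, 10↦2]  zeros at y ∈ {1, 5}
Collecting zeros: affine points = {(1, 1), (1, 5), (3, 3), (5, 8), (5, 9), (6, 8), (6, 9), (8, 3), (10, 1), (10, 5)}.
Total count |C(F_11)_aff| = 10.


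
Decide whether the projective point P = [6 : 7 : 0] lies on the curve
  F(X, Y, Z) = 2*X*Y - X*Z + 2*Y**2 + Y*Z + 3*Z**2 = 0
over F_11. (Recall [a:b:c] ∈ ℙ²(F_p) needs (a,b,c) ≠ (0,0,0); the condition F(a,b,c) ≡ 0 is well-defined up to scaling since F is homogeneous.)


F(6,7,0) ≡ 6 (mod 11); P is NOT on the curve.

Evaluate F(6, 7, 0) term-by-term (mod 11).
  2*X*Y ↦ 2·6·7·1 = 84
  -X*Z ↦ -1·6·1·0 = 0
  2*Y**2 ↦ 2·1·49·1 = 98
  Y*Z ↦ 1·1·7·0 = 0
  3*Z**2 ↦ 3·1·1·0 = 0
Sum: F(6, 7, 0) = (84) + (0) + (98) + (0) + (0) = 182.
Reducing mod 11: 182 ≡ 6 (mod 11).
Since F(a, b, c) ≡ 6 ≠ 0 (mod 11), P does NOT lie on the curve.


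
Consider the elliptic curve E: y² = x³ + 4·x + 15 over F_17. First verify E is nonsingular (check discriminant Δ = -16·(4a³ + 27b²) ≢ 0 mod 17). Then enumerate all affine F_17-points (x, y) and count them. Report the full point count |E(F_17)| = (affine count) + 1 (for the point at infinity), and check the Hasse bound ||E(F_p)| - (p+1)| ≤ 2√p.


Affine points = {(0, 7), (0, 10), (6, 0), (8, 7), (8, 10), (9, 7), (9, 10), (10, 1), (10, 16), (11, 8), (11, 9), (15, 4), (15, 13)}; affine count = 13; |E(F_17)| = 14.

Discriminant check: Δ ∝ 4a³ + 27b² = 4·4³ + 27·15² = 4·64 + 27·225 ≡ 7 (mod 17). Nonzero ⇒ E is nonsingular.
For each x ∈ F_17, compute rhs = x³ + 4·x + 15 mod 17, then count y ∈ F_17 with y² ≡ rhs.
  x = 0: rhs = 15, matching y values: 7, 10 (2 points).
  x = 1: rhs = 3, matching y values: none (0 points).
  x = 2: rhs = 14, matching y values: none (0 points).
  x = 3: rhs = 3, matching y values: none (0 points).
  x = 4: rhs = 10, matching y values: none (0 points).
  x = 5: rhs = 7, matching y values: none (0 points).
  x = 6: rhs = 0, matching y values: 0 (1 points).
  x = 7: rhs = 12, matching y values: none (0 points).
  x = 8: rhs = 15, matching y values: 7, 10 (2 points).
  x = 9: rhs = 15, matching y values: 7, 10 (2 points).
  x = 10: rhs = 1, matching y values: 1, 16 (2 points).
  x = 11: rhs = 13, matching y values: 8, 9 (2 points).
  x = 12: rhs = 6, matching y values: none (0 points).
  x = 13: rhs = 3, matching y values: none (0 points).
  x = 14: rhs = 10, matching y values: none (0 points).
  x = 15: rhs = 16, matching y values: 4, 13 (2 points).
  x = 16: rhs = 10, matching y values: none (0 points).
Total affine count: 13.
Full point count |E(F_17)| = 13 + 1 = 14.
Hasse bound: |14 − (17+1)| = |-4| = 4 ≤ 2√17 ≈ 8.2462 ✓.


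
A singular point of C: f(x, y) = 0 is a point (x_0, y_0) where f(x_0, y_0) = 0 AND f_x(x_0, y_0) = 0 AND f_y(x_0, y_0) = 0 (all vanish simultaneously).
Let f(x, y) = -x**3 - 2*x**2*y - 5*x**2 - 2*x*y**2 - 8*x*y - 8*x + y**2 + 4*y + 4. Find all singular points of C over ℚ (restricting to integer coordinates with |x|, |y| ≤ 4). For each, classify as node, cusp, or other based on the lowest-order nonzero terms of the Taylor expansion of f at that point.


Singular points: {(0, -2)}; classification: node.

Compute partial derivatives:
  f_x = -3*x**2 - 4*x*y - 10*x - 2*y**2 - 8*y - 8.
  f_y = -2*x**2 - 4*x*y - 8*x + 2*y + 4.
Scan x_0 ∈ {−4, ..., 4}. For each x_0, f_y(x_0, y) is a polynomial in y; find its integer roots y ∈ {−4, ..., 4}, then test f_x and f at those candidates.
  x = -4: f_y(-4, y) = 18*y + 4; no integer root y with |y| ≤ 4.
  x = -3: f_y(-3, y) = 14*y + 10; no integer root y with |y| ≤ 4.
  x = -2: f_y(-2, y) = 10*y + 12; no integer root y with |y| ≤ 4.
  x = -1: f_y(-1, y) = 6*y + 10; no integer root y with |y| ≤ 4.
  x = 0: f_y(0, y) = 2*y + 4; vanishes at y ∈ {-2}. (0, -2): f_x = 0, f = 0 — SINGULAR.
  x = 1: f_y(1, y) = -2*y - 6; vanishes at y ∈ {-3}. (1, -3): f_x = -3 ≠ 0.
  x = 2: f_y(2, y) = -6*y - 20; no integer root y with |y| ≤ 4.
  x = 3: f_y(3, y) = -10*y - 38; no integer root y with |y| ≤ 4.
  x = 4: f_y(4, y) = -14*y - 60; no integer root y with |y| ≤ 4.
Only singular point on the grid: (0, -2).
Classify: substitute x = 0 + u, y = -2 + v and expand: f = -u**3 - 2*u**2*v - u**2 - 2*u*v**2 + v**2.
No constant or linear terms (consistent with a singular point). Quadratic part: -u**2 + v**2. Cubic part: -u**3 - 2*u**2*v - 2*u*v**2.
The quadratic part v**2 - u**2 = (v − u)(v + u) splits into two distinct linear factors, so there are two distinct tangent lines y − -2 = ±(x − 0) — this is a node (ordinary double point).
Classification: node.


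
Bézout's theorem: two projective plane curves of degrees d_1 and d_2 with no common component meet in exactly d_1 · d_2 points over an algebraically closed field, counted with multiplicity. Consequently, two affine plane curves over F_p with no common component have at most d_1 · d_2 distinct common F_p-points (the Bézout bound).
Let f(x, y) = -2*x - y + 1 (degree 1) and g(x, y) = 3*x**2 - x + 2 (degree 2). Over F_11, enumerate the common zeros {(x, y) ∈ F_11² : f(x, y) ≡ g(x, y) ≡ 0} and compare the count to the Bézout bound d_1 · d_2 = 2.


Common zeros: ∅; count = 0; Bézout bound = 2.

deg(f) = 1, deg(g) = 2, so Bézout bound = 2.
Scan x ∈ F_11. For each x, list the y ∈ F_11 with f(x, y) ≡ 0 and those with g(x, y) ≡ 0 (mod 11); the common zeros in that column are the intersection.
  x = 0: f ≡ 0 at y ∈ {1}; g ≡ 0 at y ∈ ∅; common: ∅.
  x = 1: f ≡ 0 at y ∈ {10}; g ≡ 0 at y ∈ ∅; common: ∅.
  x = 2: f ≡ 0 at y ∈ {8}; g ≡ 0 at y ∈ ∅; common: ∅.
  x = 3: f ≡ 0 at y ∈ {6}; g ≡ 0 at y ∈ ∅; common: ∅.
  x = 4: f ≡ 0 at y ∈ {4}; g ≡ 0 at y ∈ ∅; common: ∅.
  x = 5: f ≡ 0 at y ∈ {2}; g ≡ 0 at y ∈ ∅; common: ∅.
  x = 6: f ≡ 0 at y ∈ {0}; g ≡ 0 at y ∈ ∅; common: ∅.
  x = 7: f ≡ 0 at y ∈ {9}; g ≡ 0 at y ∈ ∅; common: ∅.
  x = 8: f ≡ 0 at y ∈ {7}; g ≡ 0 at y ∈ ∅; common: ∅.
  x = 9: f ≡ 0 at y ∈ {5}; g ≡ 0 at y ∈ ∅; common: ∅.
  x = 10: f ≡ 0 at y ∈ {3}; g ≡ 0 at y ∈ ∅; common: ∅.
Collecting: common zeros = ∅, so the count is 0.
Comparison with the Bézout bound: 0 ≤ 2 = deg(f)·deg(g), as expected for curves with no common component (the affine F_11-count falls short of the bound because intersections may lie at infinity, over extension fields, or carry multiplicity).


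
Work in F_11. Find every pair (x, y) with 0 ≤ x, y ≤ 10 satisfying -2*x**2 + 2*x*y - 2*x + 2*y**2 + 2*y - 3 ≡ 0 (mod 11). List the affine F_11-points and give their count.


Affine F_11-points: {(3, 8), (3, 10), (4, 8), (4, 9), (6, 5), (6, 10), (8, 6), (8, 7), (9, 5), (9, 7)}; count = 10.

For each of the 121 pairs (x, y) ∈ F_11², evaluate f(x, y) mod 11. Record the zeros.
  x = 0: [0↦8, 1↦1, 2↦9, 3↦10, 4↦4, 5↦2, 6↦4, 7↦10, 8↦9, 9↦1, 10↦8]  zeros at y ∈ ∅
  x = 1: [0↦4, 1↦10, 2↦9, 3↦1, 4↦8, 5↦8, 6↦1, 7↦9, 8↦10, 9↦4, 10↦2]  zeros at y ∈ ∅
  x = 2: [0↦7, 1↦4, 2↦5, 3↦10, 4↦8, 5↦10, 6↦5, 7↦4, 8↦7, 9↦3, 10↦3]  zeros at y ∈ ∅
  x = 3: [0↦6, 1↦5, 2↦8, 3↦4, 4↦4, 5↦8, 6↦5, 7↦6, 8↦0, 9↦9, 10↦0]  zeros at y ∈ {8, 10}
  x = 4: [0↦1, 1↦2, 2↦7, 3↦5, 4↦7, 5↦2, 6↦1, 7↦4, 8↦0, 9↦0, 10↦4]  zeros at y ∈ {8, 9}
  x = 5: [0↦3, 1↦6, 2↦2, 3↦2, 4↦6, 5↦3, 6↦4, 7↦9, 8↦7, 9↦9, 10↦4]  zeros at y ∈ ∅
  x = 6: [0↦1, 1↦6, 2↦4, 3↦6, 4↦1, 5↦0, 6↦3, 7↦10, 8↦10, 9↦3, 10↦0]  zeros at y ∈ {5, 10}
  x = 7: [0↦6, 1↦2, 2↦2, 3↦6, 4↦3, 5↦4, 6↦9, 7↦7, 8↦9, 9↦4, 10↦3]  zeros at y ∈ ∅
  x = 8: [0↦7, 1↦5, 2↦7, 3↦2, 4↦1, 5↦4, 6↦0, 7↦0, 8↦4, 9↦1, 10↦2]  zeros at y ∈ {6, 7}
  x = 9: [0↦4, 1↦4, 2↦8, 3↦5, 4↦6, 5↦0, 6↦9, 7↦0, 8↦6, 9↦5, 10↦8]  zeros at y ∈ {5, 7}
  x = 10: [0↦8, 1↦10, 2↦5, 3↦4, 4↦7, 5↦3, 6↦3, 7↦7, 8↦4, 9↦5, 10↦10]  zeros at y ∈ ∅
Collecting zeros: affine points = {(3, 8), (3, 10), (4, 8), (4, 9), (6, 5), (6, 10), (8, 6), (8, 7), (9, 5), (9, 7)}.
Total count |C(F_11)_aff| = 10.


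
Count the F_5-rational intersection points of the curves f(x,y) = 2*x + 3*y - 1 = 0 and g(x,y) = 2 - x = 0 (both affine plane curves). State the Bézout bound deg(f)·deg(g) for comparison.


Common zeros: {(2, 4)}; count = 1; Bézout bound = 1.

deg(f) = 1, deg(g) = 1, so Bézout bound = 1.
Scan x ∈ F_5. For each x, list the y ∈ F_5 with f(x, y) ≡ 0 and those with g(x, y) ≡ 0 (mod 5); the common zeros in that column are the intersection.
  x = 0: f ≡ 0 at y ∈ {2}; g ≡ 0 at y ∈ ∅; common: ∅.
  x = 1: f ≡ 0 at y ∈ {3}; g ≡ 0 at y ∈ ∅; common: ∅.
  x = 2: f ≡ 0 at y ∈ {4}; g ≡ 0 at y ∈ {0, 1, 2, 3, 4}; common: {4}.
  x = 3: f ≡ 0 at y ∈ {0}; g ≡ 0 at y ∈ ∅; common: ∅.
  x = 4: f ≡ 0 at y ∈ {1}; g ≡ 0 at y ∈ ∅; common: ∅.
Collecting: common zeros = {(2, 4)}, so the count is 1.
Comparison with the Bézout bound: 1 ≤ 1 = deg(f)·deg(g), as expected for curves with no common component (the bound is attained).


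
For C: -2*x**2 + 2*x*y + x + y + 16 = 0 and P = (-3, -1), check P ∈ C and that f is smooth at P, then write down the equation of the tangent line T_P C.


Tangent line at P: 11*x - 5*y + 28 = 0.

Step 1: f(-3, -1) = 0, so P lies on C.
Step 2: partial derivatives
  f_x(x, y) = -4*x + 2*y + 1, f_y(x, y) = 2*x + 1.
  f_x(P) = 11, f_y(P) = -5 (gradient nonzero, so P is smooth).
Step 3: tangent line at P: 11·(x − -3) + -5·(y − -1) = 0.
Expanding: 11*x - 5*y + 28 = 0.


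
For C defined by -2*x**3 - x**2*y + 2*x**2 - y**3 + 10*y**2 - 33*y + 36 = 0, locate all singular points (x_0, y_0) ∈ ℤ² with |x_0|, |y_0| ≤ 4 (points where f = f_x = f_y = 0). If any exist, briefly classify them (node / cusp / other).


Singular points: {(0, 3)}; classification: node.

Compute partial derivatives:
  f_x = -6*x**2 - 2*x*y + 4*x.
  f_y = -x**2 - 3*y**2 + 20*y - 33.
Scan x_0 ∈ {−4, ..., 4}. For each x_0, f_y(x_0, y) is a polynomial in y; find its integer roots y ∈ {−4, ..., 4}, then test f_x and f at those candidates.
  x = -4: f_y(-4, y) = -3*y**2 + 20*y - 49; no integer root y with |y| ≤ 4.
  x = -3: f_y(-3, y) = -3*y**2 + 20*y - 42; no integer root y with |y| ≤ 4.
  x = -2: f_y(-2, y) = -3*y**2 + 20*y - 37; no integer root y with |y| ≤ 4.
  x = -1: f_y(-1, y) = -3*y**2 + 20*y - 34; no integer root y with |y| ≤ 4.
  x = 0: f_y(0, y) = -3*y**2 + 20*y - 33; vanishes at y ∈ {3}. (0, 3): f_x = 0, f = 0 — SINGULAR.
  x = 1: f_y(1, y) = -3*y**2 + 20*y - 34; no integer root y with |y| ≤ 4.
  x = 2: f_y(2, y) = -3*y**2 + 20*y - 37; no integer root y with |y| ≤ 4.
  x = 3: f_y(3, y) = -3*y**2 + 20*y - 42; no integer root y with |y| ≤ 4.
  x = 4: f_y(4, y) = -3*y**2 + 20*y - 49; no integer root y with |y| ≤ 4.
Only singular point on the grid: (0, 3).
Classify: substitute x = 0 + u, y = 3 + v and expand: f = -2*u**3 - u**2*v - u**2 - v**3 + v**2.
No constant or linear terms (consistent with a singular point). Quadratic part: -u**2 + v**2. Cubic part: -2*u**3 - u**2*v - v**3.
The quadratic part v**2 - u**2 = (v − u)(v + u) splits into two distinct linear factors, so there are two distinct tangent lines y − 3 = ±(x − 0) — this is a node (ordinary double point).
Classification: node.
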